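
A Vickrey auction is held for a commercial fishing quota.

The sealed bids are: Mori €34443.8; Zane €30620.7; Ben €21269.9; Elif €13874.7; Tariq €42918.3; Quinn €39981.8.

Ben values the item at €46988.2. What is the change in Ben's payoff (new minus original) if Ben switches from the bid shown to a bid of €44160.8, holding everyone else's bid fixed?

€4069.9

The highest bid among the other bidders is €42918.3; Ben's bid doesn't change that.
Original bid €21269.9: Ben is not highest (top rival bid is €42918.3); payoff €0.
Alternative bid €44160.8: Ben is highest, pays the top rival bid €42918.3; payoff €46988.2 − €42918.3 = €4069.9.
Change in payoff = €4069.9 − (€0) = €4069.9.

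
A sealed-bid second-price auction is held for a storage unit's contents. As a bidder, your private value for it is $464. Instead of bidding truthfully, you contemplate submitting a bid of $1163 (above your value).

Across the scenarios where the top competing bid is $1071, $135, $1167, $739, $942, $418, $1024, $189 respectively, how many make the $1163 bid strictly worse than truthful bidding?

The deviation hurts exactly when the highest competing bid lies strictly between $464 and $1163 — overbidding then wins at a price above your value.
$1071: inside the interval → strictly worse (loss $607).
$135: below both → same outcome either way.
$1167: above both → same outcome either way.
$739: inside the interval → strictly worse (loss $275).
$942: inside the interval → strictly worse (loss $478).
$418: below both → same outcome either way.
$1024: inside the interval → strictly worse (loss $560).
$189: below both → same outcome either way.
Count: 4.

4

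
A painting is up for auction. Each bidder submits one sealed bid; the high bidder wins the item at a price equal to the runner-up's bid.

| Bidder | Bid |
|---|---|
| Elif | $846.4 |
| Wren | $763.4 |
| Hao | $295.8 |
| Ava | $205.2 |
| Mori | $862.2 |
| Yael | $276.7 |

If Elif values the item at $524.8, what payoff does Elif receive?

$0

Highest bid: Mori at $862.2, so Mori wins.
Second-highest bid: Elif at $846.4 — that is the price the winner pays.
Elif did not win, so Elif pays nothing and receives nothing: payoff $0.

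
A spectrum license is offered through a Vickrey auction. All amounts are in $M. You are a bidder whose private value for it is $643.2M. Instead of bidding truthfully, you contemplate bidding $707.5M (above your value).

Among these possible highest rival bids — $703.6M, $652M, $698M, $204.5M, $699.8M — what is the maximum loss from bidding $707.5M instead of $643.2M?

$703.6M: truthful gives $0M, deviation gives −$60.4M → loss $60.4M.
$652M: truthful gives $0M, deviation gives −$8.8M → loss $8.8M.
$698M: truthful gives $0M, deviation gives −$54.8M → loss $54.8M.
$204.5M: same outcome either way → loss $0M.
$699.8M: truthful gives $0M, deviation gives −$56.6M → loss $56.6M.
Maximum loss: $60.4M.

$60.4M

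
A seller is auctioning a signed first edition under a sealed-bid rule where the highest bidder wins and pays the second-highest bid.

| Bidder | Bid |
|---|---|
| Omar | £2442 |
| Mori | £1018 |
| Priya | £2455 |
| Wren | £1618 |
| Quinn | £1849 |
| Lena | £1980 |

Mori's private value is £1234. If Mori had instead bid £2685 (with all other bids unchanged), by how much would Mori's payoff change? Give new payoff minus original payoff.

The highest bid among the other bidders is £2455; Mori's bid doesn't change that.
Original bid £1018: Mori is not highest (top rival bid is £2455); payoff £0.
Alternative bid £2685: Mori is highest, pays the top rival bid £2455; payoff £1234 − £2455 = −£1221.
Change in payoff = −£1221 − (£0) = −£1221.

−£1221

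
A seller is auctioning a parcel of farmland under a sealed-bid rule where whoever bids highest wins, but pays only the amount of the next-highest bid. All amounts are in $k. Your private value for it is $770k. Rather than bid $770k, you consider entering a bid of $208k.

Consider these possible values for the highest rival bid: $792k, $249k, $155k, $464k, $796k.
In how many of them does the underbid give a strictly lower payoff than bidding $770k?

2

The deviation hurts exactly when the highest competing bid lies strictly between $208k and $770k — underbidding then forfeits a profitable win.
$792k: above both → same outcome either way.
$249k: inside the interval → strictly worse (loss $521k).
$155k: below both → same outcome either way.
$464k: inside the interval → strictly worse (loss $306k).
$796k: above both → same outcome either way.
Count: 2.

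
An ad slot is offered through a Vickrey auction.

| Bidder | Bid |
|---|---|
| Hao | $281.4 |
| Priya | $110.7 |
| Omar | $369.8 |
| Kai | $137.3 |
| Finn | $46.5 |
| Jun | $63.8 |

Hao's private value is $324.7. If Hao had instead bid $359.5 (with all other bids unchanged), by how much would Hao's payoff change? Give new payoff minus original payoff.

The highest bid among the other bidders is $369.8; Hao's bid doesn't change that.
Original bid $281.4: Hao is not highest (top rival bid is $369.8); payoff $0.
Alternative bid $359.5: Hao is not highest (top rival bid is $369.8); payoff $0.
Change in payoff = $0 − ($0) = $0.

$0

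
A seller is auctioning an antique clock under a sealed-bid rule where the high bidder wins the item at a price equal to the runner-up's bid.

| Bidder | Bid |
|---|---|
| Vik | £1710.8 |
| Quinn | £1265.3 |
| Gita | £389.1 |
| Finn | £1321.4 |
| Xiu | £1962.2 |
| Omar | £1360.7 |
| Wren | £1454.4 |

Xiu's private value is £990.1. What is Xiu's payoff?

Highest bid: Xiu at £1962.2, so Xiu wins.
Second-highest bid: Vik at £1710.8 — that is the price the winner pays.
Xiu's payoff = value − price = £990.1 − £1710.8 = −£720.7.

−£720.7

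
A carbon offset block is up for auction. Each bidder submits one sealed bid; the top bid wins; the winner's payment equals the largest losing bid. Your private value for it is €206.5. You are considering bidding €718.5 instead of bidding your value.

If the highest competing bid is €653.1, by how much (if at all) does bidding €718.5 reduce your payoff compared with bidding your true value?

€446.6

Bidding your value €206.5: you lose (since €206.5 < €653.1). Payoff €0.
Bidding €718.5: you win and pay €653.1. Payoff €206.5 − €653.1 = −€446.6.
The competing bid €653.1 lies between your value and your inflated bid, so overbidding wins an item priced above your value.
Loss from deviating = €0 − (−€446.6) = €446.6.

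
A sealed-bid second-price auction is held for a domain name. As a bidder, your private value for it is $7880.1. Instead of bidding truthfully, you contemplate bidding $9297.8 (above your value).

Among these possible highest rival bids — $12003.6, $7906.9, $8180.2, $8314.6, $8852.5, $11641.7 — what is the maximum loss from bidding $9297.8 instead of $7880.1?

$12003.6: same outcome either way → loss $0.
$7906.9: truthful gives $0, deviation gives −$26.8 → loss $26.8.
$8180.2: truthful gives $0, deviation gives −$300.1 → loss $300.1.
$8314.6: truthful gives $0, deviation gives −$434.5 → loss $434.5.
$8852.5: truthful gives $0, deviation gives −$972.4 → loss $972.4.
$11641.7: same outcome either way → loss $0.
Maximum loss: $972.4.

$972.4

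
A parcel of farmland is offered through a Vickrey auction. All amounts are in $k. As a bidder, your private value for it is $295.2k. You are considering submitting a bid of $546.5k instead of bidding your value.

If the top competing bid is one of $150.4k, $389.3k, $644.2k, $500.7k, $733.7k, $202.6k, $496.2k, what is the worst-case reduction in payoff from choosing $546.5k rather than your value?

$205.5k

$150.4k: same outcome either way → loss $0k.
$389.3k: truthful gives $0k, deviation gives −$94.1k → loss $94.1k.
$644.2k: same outcome either way → loss $0k.
$500.7k: truthful gives $0k, deviation gives −$205.5k → loss $205.5k.
$733.7k: same outcome either way → loss $0k.
$202.6k: same outcome either way → loss $0k.
$496.2k: truthful gives $0k, deviation gives −$201k → loss $201k.
Maximum loss: $205.5k.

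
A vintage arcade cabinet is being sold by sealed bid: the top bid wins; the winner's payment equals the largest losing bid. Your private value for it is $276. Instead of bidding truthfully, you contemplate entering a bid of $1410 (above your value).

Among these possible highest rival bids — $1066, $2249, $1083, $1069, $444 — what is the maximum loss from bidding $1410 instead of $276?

$1066: truthful gives $0, deviation gives −$790 → loss $790.
$2249: same outcome either way → loss $0.
$1083: truthful gives $0, deviation gives −$807 → loss $807.
$1069: truthful gives $0, deviation gives −$793 → loss $793.
$444: truthful gives $0, deviation gives −$168 → loss $168.
Maximum loss: $807.

$807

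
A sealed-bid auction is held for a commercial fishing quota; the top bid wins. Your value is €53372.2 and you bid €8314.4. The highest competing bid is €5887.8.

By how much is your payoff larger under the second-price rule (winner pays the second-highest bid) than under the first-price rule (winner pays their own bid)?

€2426.6

You have the highest bid, so you win under either rule.
Second-price: pay €5887.8 → payoff €47484.4.
First-price: pay your own bid €8314.4 → payoff €45057.8.
Difference = €47484.4 − (€45057.8) = €2426.6.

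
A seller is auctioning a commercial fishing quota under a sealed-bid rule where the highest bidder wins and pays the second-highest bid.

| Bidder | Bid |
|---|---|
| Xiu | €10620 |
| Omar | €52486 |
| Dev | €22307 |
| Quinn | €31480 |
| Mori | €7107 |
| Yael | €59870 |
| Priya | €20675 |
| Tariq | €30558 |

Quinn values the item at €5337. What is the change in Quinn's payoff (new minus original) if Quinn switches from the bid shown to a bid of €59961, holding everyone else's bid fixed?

The highest bid among the other bidders is €59870; Quinn's bid doesn't change that.
Original bid €31480: Quinn is not highest (top rival bid is €59870); payoff €0.
Alternative bid €59961: Quinn is highest, pays the top rival bid €59870; payoff €5337 − €59870 = −€54533.
Change in payoff = −€54533 − (€0) = −€54533.

−€54533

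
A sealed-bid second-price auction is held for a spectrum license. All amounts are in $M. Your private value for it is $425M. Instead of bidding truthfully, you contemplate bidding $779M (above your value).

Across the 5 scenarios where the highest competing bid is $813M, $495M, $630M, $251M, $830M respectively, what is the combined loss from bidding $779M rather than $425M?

The deviation costs you only when the competing bid falls strictly between $425M and $779M; elsewhere both bids give the same outcome.
$813M: outcomes coincide → loss $0M.
$495M: truthful payoff $0M, deviation payoff −$70M → loss $70M.
$630M: truthful payoff $0M, deviation payoff −$205M → loss $205M.
$251M: outcomes coincide → loss $0M.
$830M: outcomes coincide → loss $0M.
Total loss = $70M + $205M = $275M.

$275M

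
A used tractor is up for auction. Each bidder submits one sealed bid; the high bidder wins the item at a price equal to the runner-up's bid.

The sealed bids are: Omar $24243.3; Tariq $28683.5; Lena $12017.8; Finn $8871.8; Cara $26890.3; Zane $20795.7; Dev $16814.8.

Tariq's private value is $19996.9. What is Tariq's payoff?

−$6893.4

Highest bid: Tariq at $28683.5, so Tariq wins.
Second-highest bid: Cara at $26890.3 — that is the price the winner pays.
Tariq's payoff = value − price = $19996.9 − $26890.3 = −$6893.4.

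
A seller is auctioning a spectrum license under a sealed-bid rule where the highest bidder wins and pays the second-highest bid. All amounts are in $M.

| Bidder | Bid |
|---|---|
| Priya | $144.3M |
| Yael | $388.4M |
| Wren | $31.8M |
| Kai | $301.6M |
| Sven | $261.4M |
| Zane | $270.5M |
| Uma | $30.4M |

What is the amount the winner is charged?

Highest bid: Yael at $388.4M, so Yael wins.
Second-highest bid: Kai at $301.6M — that is the price the winner pays.

$301.6M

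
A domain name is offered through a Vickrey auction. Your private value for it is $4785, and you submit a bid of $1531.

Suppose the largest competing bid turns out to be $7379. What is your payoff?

$0

Your bid $1531 is below the highest competing bid $7379, so you lose.
A losing bidder pays nothing and receives nothing: payoff = $0.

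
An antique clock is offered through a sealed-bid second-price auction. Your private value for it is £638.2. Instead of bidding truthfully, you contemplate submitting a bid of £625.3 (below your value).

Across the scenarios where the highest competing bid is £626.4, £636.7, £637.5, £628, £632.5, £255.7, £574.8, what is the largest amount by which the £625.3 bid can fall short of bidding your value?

£11.8

£626.4: truthful gives £11.8, deviation gives £0 → loss £11.8.
£636.7: truthful gives £1.5, deviation gives £0 → loss £1.5.
£637.5: truthful gives £0.7, deviation gives £0 → loss £0.7.
£628: truthful gives £10.2, deviation gives £0 → loss £10.2.
£632.5: truthful gives £5.7, deviation gives £0 → loss £5.7.
£255.7: same outcome either way → loss £0.
£574.8: same outcome either way → loss £0.
Maximum loss: £11.8.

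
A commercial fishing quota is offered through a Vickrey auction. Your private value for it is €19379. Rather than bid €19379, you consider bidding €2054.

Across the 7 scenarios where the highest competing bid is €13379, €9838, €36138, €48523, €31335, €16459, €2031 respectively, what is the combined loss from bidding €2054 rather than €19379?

€18461

The deviation costs you only when the competing bid falls strictly between €2054 and €19379; elsewhere both bids give the same outcome.
€13379: truthful payoff €6000, deviation payoff €0 → loss €6000.
€9838: truthful payoff €9541, deviation payoff €0 → loss €9541.
€36138: outcomes coincide → loss €0.
€48523: outcomes coincide → loss €0.
€31335: outcomes coincide → loss €0.
€16459: truthful payoff €2920, deviation payoff €0 → loss €2920.
€2031: outcomes coincide → loss €0.
Total loss = €6000 + €9541 + €2920 = €18461.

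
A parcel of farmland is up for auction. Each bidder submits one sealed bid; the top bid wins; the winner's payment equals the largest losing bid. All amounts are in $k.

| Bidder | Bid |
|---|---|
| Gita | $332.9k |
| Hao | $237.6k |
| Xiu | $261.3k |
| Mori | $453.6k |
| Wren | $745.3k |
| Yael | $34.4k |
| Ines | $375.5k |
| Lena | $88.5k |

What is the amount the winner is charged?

Highest bid: Wren at $745.3k, so Wren wins.
Second-highest bid: Mori at $453.6k — that is the price the winner pays.

$453.6k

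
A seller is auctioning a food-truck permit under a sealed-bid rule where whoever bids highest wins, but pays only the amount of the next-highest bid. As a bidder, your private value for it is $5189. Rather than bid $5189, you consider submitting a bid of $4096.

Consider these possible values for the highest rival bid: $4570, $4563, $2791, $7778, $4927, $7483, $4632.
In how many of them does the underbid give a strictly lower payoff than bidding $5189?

The deviation hurts exactly when the highest competing bid lies strictly between $4096 and $5189 — underbidding then forfeits a profitable win.
$4570: inside the interval → strictly worse (loss $619).
$4563: inside the interval → strictly worse (loss $626).
$2791: below both → same outcome either way.
$7778: above both → same outcome either way.
$4927: inside the interval → strictly worse (loss $262).
$7483: above both → same outcome either way.
$4632: inside the interval → strictly worse (loss $557).
Count: 4.

4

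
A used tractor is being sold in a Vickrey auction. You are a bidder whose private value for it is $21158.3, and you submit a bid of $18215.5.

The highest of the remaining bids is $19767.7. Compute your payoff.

$0

Your bid $18215.5 is below the highest competing bid $19767.7, so you lose.
A losing bidder pays nothing and receives nothing: payoff = $0.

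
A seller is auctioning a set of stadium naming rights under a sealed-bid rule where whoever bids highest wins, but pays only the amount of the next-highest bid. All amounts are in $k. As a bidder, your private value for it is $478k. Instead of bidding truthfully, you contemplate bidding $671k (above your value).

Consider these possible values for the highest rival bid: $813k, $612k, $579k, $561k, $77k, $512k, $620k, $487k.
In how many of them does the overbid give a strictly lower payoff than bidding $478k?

The deviation hurts exactly when the highest competing bid lies strictly between $478k and $671k — overbidding then wins at a price above your value.
$813k: above both → same outcome either way.
$612k: inside the interval → strictly worse (loss $134k).
$579k: inside the interval → strictly worse (loss $101k).
$561k: inside the interval → strictly worse (loss $83k).
$77k: below both → same outcome either way.
$512k: inside the interval → strictly worse (loss $34k).
$620k: inside the interval → strictly worse (loss $142k).
$487k: inside the interval → strictly worse (loss $9k).
Count: 6.

6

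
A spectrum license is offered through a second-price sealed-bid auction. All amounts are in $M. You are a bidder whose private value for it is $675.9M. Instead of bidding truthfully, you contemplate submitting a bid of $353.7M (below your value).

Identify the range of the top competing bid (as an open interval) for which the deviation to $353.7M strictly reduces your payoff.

($353.7M, $675.9M)

If the competing bid is below $353.7M, both bids win at the same price — no difference.
If it is above $675.9M, both bids lose — no difference.
If it lies strictly between $353.7M and $675.9M, bidding your value wins at a price below your value (positive payoff) while bidding $353.7M loses (payoff 0).
So the deviation strictly hurts on the open interval ($353.7M, $675.9M).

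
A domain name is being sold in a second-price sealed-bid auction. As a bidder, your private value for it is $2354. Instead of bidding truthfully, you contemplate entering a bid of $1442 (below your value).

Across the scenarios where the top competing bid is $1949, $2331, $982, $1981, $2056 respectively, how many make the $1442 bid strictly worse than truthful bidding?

4

The deviation hurts exactly when the highest competing bid lies strictly between $1442 and $2354 — underbidding then forfeits a profitable win.
$1949: inside the interval → strictly worse (loss $405).
$2331: inside the interval → strictly worse (loss $23).
$982: below both → same outcome either way.
$1981: inside the interval → strictly worse (loss $373).
$2056: inside the interval → strictly worse (loss $298).
Count: 4.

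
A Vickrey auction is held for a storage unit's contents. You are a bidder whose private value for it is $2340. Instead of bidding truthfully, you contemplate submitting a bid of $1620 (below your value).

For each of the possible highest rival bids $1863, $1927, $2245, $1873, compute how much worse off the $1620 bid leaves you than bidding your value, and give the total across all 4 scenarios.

The deviation costs you only when the competing bid falls strictly between $1620 and $2340; elsewhere both bids give the same outcome.
$1863: truthful payoff $477, deviation payoff $0 → loss $477.
$1927: truthful payoff $413, deviation payoff $0 → loss $413.
$2245: truthful payoff $95, deviation payoff $0 → loss $95.
$1873: truthful payoff $467, deviation payoff $0 → loss $467.
Total loss = $477 + $413 + $95 + $467 = $1452.

$1452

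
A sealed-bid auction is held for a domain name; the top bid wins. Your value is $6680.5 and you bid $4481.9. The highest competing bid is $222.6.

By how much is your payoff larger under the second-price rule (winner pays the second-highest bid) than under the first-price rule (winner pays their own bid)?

You have the highest bid, so you win under either rule.
Second-price: pay $222.6 → payoff $6457.9.
First-price: pay your own bid $4481.9 → payoff $2198.6.
Difference = $6457.9 − ($2198.6) = $4259.3.

$4259.3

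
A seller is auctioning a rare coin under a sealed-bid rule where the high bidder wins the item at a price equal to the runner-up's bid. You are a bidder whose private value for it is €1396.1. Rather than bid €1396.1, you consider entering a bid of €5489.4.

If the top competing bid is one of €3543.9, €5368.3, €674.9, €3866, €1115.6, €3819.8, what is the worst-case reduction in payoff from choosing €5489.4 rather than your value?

€3972.2

€3543.9: truthful gives €0, deviation gives −€2147.8 → loss €2147.8.
€5368.3: truthful gives €0, deviation gives −€3972.2 → loss €3972.2.
€674.9: same outcome either way → loss €0.
€3866: truthful gives €0, deviation gives −€2469.9 → loss €2469.9.
€1115.6: same outcome either way → loss €0.
€3819.8: truthful gives €0, deviation gives −€2423.7 → loss €2423.7.
Maximum loss: €3972.2.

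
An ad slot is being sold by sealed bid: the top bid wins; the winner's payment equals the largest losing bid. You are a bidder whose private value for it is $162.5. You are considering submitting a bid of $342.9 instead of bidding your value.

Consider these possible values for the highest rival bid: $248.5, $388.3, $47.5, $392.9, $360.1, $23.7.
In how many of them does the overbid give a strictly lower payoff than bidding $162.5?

1

The deviation hurts exactly when the highest competing bid lies strictly between $162.5 and $342.9 — overbidding then wins at a price above your value.
$248.5: inside the interval → strictly worse (loss $86).
$388.3: above both → same outcome either way.
$47.5: below both → same outcome either way.
$392.9: above both → same outcome either way.
$360.1: above both → same outcome either way.
$23.7: below both → same outcome either way.
Count: 1.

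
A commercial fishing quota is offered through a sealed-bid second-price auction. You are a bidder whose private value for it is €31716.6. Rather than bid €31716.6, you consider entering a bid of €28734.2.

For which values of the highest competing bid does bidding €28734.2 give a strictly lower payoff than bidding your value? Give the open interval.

(€28734.2, €31716.6)

If the competing bid is below €28734.2, both bids win at the same price — no difference.
If it is above €31716.6, both bids lose — no difference.
If it lies strictly between €28734.2 and €31716.6, bidding your value wins at a price below your value (positive payoff) while bidding €28734.2 loses (payoff 0).
So the deviation strictly hurts on the open interval (€28734.2, €31716.6).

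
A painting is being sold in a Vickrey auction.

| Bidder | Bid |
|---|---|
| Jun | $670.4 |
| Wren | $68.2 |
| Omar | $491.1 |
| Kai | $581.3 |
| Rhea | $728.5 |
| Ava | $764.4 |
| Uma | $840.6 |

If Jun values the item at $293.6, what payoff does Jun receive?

$0

Highest bid: Uma at $840.6, so Uma wins.
Second-highest bid: Ava at $764.4 — that is the price the winner pays.
Jun did not win, so Jun pays nothing and receives nothing: payoff $0.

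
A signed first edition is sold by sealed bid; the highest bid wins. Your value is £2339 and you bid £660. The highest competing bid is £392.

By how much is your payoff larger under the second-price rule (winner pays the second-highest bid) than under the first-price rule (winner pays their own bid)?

You have the highest bid, so you win under either rule.
Second-price: pay £392 → payoff £1947.
First-price: pay your own bid £660 → payoff £1679.
Difference = £1947 − (£1679) = £268.

£268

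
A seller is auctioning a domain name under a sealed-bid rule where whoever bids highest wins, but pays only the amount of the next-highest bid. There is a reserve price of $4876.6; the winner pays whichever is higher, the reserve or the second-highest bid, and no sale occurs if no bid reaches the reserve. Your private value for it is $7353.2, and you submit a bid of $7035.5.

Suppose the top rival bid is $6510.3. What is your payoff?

Your bid $7035.5 is the highest and exceeds the reserve.
Price = max(second-highest bid, reserve) = max($6510.3, $4876.6) = $6510.3.
Payoff = $7353.2 − $6510.3 = $842.9.

$842.9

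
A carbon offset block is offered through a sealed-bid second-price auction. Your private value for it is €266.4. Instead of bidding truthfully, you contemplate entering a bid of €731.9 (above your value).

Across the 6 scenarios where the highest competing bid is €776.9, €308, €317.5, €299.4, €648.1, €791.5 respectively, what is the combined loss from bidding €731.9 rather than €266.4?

The deviation costs you only when the competing bid falls strictly between €266.4 and €731.9; elsewhere both bids give the same outcome.
€776.9: outcomes coincide → loss €0.
€308: truthful payoff €0, deviation payoff −€41.6 → loss €41.6.
€317.5: truthful payoff €0, deviation payoff −€51.1 → loss €51.1.
€299.4: truthful payoff €0, deviation payoff −€33 → loss €33.
€648.1: truthful payoff €0, deviation payoff −€381.7 → loss €381.7.
€791.5: outcomes coincide → loss €0.
Total loss = €41.6 + €51.1 + €33 + €381.7 = €507.4.

€507.4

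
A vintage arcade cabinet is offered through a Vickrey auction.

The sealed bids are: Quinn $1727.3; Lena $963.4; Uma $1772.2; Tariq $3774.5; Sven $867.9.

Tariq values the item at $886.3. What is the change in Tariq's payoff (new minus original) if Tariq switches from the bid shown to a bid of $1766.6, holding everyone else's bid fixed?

The highest bid among the other bidders is $1772.2; Tariq's bid doesn't change that.
Original bid $3774.5: Tariq is highest, pays the top rival bid $1772.2; payoff $886.3 − $1772.2 = −$885.9.
Alternative bid $1766.6: Tariq is not highest (top rival bid is $1772.2); payoff $0.
Change in payoff = $0 − (−$885.9) = $885.9.

$885.9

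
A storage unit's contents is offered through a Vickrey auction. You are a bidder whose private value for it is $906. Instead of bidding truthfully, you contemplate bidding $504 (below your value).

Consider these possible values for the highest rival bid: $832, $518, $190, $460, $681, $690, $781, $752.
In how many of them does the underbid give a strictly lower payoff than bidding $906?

The deviation hurts exactly when the highest competing bid lies strictly between $504 and $906 — underbidding then forfeits a profitable win.
$832: inside the interval → strictly worse (loss $74).
$518: inside the interval → strictly worse (loss $388).
$190: below both → same outcome either way.
$460: below both → same outcome either way.
$681: inside the interval → strictly worse (loss $225).
$690: inside the interval → strictly worse (loss $216).
$781: inside the interval → strictly worse (loss $125).
$752: inside the interval → strictly worse (loss $154).
Count: 6.

6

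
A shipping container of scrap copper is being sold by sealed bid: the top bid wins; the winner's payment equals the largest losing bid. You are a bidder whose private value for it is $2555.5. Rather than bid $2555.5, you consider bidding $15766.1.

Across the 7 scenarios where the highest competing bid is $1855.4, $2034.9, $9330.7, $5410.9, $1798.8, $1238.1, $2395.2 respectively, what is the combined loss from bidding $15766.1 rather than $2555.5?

The deviation costs you only when the competing bid falls strictly between $2555.5 and $15766.1; elsewhere both bids give the same outcome.
$1855.4: outcomes coincide → loss $0.
$2034.9: outcomes coincide → loss $0.
$9330.7: truthful payoff $0, deviation payoff −$6775.2 → loss $6775.2.
$5410.9: truthful payoff $0, deviation payoff −$2855.4 → loss $2855.4.
$1798.8: outcomes coincide → loss $0.
$1238.1: outcomes coincide → loss $0.
$2395.2: outcomes coincide → loss $0.
Total loss = $6775.2 + $2855.4 = $9630.6.
Because the price is fixed by the runner-up's bid, deviating from your value can only change a good outcome into a bad one — never the reverse.

$9630.6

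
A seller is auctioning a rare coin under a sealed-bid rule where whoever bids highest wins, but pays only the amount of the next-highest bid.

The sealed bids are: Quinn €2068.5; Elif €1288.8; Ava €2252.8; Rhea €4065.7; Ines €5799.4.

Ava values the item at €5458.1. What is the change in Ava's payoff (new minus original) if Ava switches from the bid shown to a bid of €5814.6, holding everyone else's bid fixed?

The highest bid among the other bidders is €5799.4; Ava's bid doesn't change that.
Original bid €2252.8: Ava is not highest (top rival bid is €5799.4); payoff €0.
Alternative bid €5814.6: Ava is highest, pays the top rival bid €5799.4; payoff €5458.1 − €5799.4 = −€341.3.
Change in payoff = −€341.3 − (€0) = −€341.3.

−€341.3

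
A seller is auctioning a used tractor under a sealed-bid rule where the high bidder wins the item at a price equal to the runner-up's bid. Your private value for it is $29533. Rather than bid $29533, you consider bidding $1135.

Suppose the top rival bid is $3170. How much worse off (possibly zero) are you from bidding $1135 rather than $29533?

$26363

Bidding your value $29533: you win (since $29533 > $3170) and pay $3170. Payoff $26363.
Bidding $1135: you lose. Payoff $0.
The competing bid $3170 lies between your shaded bid and your value, so underbidding forfeits an item you could have won at a profitable price.
Loss from deviating = $26363 − ($0) = $26363.
Because the price is fixed by the runner-up's bid, deviating from your value can only change a good outcome into a bad one — never the reverse.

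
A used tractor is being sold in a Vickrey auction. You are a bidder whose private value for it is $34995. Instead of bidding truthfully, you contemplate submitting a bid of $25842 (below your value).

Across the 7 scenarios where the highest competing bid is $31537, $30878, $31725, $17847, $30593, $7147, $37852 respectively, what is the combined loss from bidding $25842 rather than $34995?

$15247

The deviation costs you only when the competing bid falls strictly between $25842 and $34995; elsewhere both bids give the same outcome.
$31537: truthful payoff $3458, deviation payoff $0 → loss $3458.
$30878: truthful payoff $4117, deviation payoff $0 → loss $4117.
$31725: truthful payoff $3270, deviation payoff $0 → loss $3270.
$17847: outcomes coincide → loss $0.
$30593: truthful payoff $4402, deviation payoff $0 → loss $4402.
$7147: outcomes coincide → loss $0.
$37852: outcomes coincide → loss $0.
Total loss = $3458 + $4117 + $3270 + $4402 = $15247.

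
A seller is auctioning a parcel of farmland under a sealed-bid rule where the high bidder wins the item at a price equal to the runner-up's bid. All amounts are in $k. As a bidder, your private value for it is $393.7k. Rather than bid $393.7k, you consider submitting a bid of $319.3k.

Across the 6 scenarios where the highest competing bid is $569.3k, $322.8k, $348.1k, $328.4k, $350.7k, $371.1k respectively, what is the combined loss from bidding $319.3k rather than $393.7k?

$247.4k

The deviation costs you only when the competing bid falls strictly between $319.3k and $393.7k; elsewhere both bids give the same outcome.
$569.3k: outcomes coincide → loss $0k.
$322.8k: truthful payoff $70.9k, deviation payoff $0k → loss $70.9k.
$348.1k: truthful payoff $45.6k, deviation payoff $0k → loss $45.6k.
$328.4k: truthful payoff $65.3k, deviation payoff $0k → loss $65.3k.
$350.7k: truthful payoff $43k, deviation payoff $0k → loss $43k.
$371.1k: truthful payoff $22.6k, deviation payoff $0k → loss $22.6k.
Total loss = $70.9k + $45.6k + $65.3k + $43k + $22.6k = $247.4k.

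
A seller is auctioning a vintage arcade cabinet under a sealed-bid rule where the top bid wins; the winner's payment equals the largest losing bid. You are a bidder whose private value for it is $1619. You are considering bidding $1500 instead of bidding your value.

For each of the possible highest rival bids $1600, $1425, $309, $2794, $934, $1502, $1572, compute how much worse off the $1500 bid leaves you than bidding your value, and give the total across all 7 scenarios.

The deviation costs you only when the competing bid falls strictly between $1500 and $1619; elsewhere both bids give the same outcome.
$1600: truthful payoff $19, deviation payoff $0 → loss $19.
$1425: outcomes coincide → loss $0.
$309: outcomes coincide → loss $0.
$2794: outcomes coincide → loss $0.
$934: outcomes coincide → loss $0.
$1502: truthful payoff $117, deviation payoff $0 → loss $117.
$1572: truthful payoff $47, deviation payoff $0 → loss $47.
Total loss = $19 + $117 + $47 = $183.

$183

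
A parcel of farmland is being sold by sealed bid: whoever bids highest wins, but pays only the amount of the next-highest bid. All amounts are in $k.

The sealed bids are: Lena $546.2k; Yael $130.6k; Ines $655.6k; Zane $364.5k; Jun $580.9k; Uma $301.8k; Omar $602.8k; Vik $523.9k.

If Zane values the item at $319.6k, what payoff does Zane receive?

$0k

Highest bid: Ines at $655.6k, so Ines wins.
Second-highest bid: Omar at $602.8k — that is the price the winner pays.
Zane did not win, so Zane pays nothing and receives nothing: payoff $0k.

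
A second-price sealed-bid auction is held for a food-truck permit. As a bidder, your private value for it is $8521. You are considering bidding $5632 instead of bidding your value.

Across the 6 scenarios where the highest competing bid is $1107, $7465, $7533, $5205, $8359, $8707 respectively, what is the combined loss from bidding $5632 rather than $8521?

The deviation costs you only when the competing bid falls strictly between $5632 and $8521; elsewhere both bids give the same outcome.
$1107: outcomes coincide → loss $0.
$7465: truthful payoff $1056, deviation payoff $0 → loss $1056.
$7533: truthful payoff $988, deviation payoff $0 → loss $988.
$5205: outcomes coincide → loss $0.
$8359: truthful payoff $162, deviation payoff $0 → loss $162.
$8707: outcomes coincide → loss $0.
Total loss = $1056 + $988 + $162 = $2206.

$2206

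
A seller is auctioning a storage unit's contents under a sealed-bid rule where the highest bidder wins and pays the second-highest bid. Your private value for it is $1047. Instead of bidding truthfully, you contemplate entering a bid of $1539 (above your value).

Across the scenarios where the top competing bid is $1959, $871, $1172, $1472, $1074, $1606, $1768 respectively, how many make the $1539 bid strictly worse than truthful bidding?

The deviation hurts exactly when the highest competing bid lies strictly between $1047 and $1539 — overbidding then wins at a price above your value.
$1959: above both → same outcome either way.
$871: below both → same outcome either way.
$1172: inside the interval → strictly worse (loss $125).
$1472: inside the interval → strictly worse (loss $425).
$1074: inside the interval → strictly worse (loss $27).
$1606: above both → same outcome either way.
$1768: above both → same outcome either way.
Count: 3.

3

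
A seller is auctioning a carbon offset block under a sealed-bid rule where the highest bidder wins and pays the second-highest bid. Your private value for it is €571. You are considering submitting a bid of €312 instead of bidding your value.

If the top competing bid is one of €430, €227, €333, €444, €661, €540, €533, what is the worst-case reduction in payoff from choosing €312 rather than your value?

€238

€430: truthful gives €141, deviation gives €0 → loss €141.
€227: same outcome either way → loss €0.
€333: truthful gives €238, deviation gives €0 → loss €238.
€444: truthful gives €127, deviation gives €0 → loss €127.
€661: same outcome either way → loss €0.
€540: truthful gives €31, deviation gives €0 → loss €31.
€533: truthful gives €38, deviation gives €0 → loss €38.
Maximum loss: €238.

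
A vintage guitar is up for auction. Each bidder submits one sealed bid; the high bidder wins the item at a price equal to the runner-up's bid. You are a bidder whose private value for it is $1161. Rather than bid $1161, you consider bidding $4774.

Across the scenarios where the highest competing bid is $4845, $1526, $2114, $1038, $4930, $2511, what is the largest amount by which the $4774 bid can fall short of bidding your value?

$4845: same outcome either way → loss $0.
$1526: truthful gives $0, deviation gives −$365 → loss $365.
$2114: truthful gives $0, deviation gives −$953 → loss $953.
$1038: same outcome either way → loss $0.
$4930: same outcome either way → loss $0.
$2511: truthful gives $0, deviation gives −$1350 → loss $1350.
Maximum loss: $1350.

$1350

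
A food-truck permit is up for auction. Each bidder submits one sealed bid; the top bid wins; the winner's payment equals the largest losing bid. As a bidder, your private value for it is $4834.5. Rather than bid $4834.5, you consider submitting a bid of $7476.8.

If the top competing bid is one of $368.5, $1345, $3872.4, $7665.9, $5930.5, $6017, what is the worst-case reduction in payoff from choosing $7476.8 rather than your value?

$368.5: same outcome either way → loss $0.
$1345: same outcome either way → loss $0.
$3872.4: same outcome either way → loss $0.
$7665.9: same outcome either way → loss $0.
$5930.5: truthful gives $0, deviation gives −$1096 → loss $1096.
$6017: truthful gives $0, deviation gives −$1182.5 → loss $1182.5.
Maximum loss: $1182.5.

$1182.5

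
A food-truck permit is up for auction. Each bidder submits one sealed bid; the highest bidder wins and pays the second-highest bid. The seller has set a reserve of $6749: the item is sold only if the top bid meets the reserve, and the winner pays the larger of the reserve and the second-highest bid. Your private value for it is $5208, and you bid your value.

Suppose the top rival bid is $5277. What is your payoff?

$0

Your bid $5208 is below the highest competing bid $5277, so you lose. Payoff $0.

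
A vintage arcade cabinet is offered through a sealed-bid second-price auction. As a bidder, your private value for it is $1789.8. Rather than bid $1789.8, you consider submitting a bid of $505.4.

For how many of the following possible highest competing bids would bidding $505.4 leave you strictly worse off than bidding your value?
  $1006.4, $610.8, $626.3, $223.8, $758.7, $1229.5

5

The deviation hurts exactly when the highest competing bid lies strictly between $505.4 and $1789.8 — underbidding then forfeits a profitable win.
$1006.4: inside the interval → strictly worse (loss $783.4).
$610.8: inside the interval → strictly worse (loss $1179).
$626.3: inside the interval → strictly worse (loss $1163.5).
$223.8: below both → same outcome either way.
$758.7: inside the interval → strictly worse (loss $1031.1).
$1229.5: inside the interval → strictly worse (loss $560.3).
Count: 5.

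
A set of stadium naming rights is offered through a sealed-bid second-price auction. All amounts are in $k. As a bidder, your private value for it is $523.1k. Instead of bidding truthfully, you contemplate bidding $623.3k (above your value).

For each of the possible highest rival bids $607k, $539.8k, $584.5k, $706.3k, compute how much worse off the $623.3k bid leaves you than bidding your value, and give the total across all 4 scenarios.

The deviation costs you only when the competing bid falls strictly between $523.1k and $623.3k; elsewhere both bids give the same outcome.
$607k: truthful payoff $0k, deviation payoff −$83.9k → loss $83.9k.
$539.8k: truthful payoff $0k, deviation payoff −$16.7k → loss $16.7k.
$584.5k: truthful payoff $0k, deviation payoff −$61.4k → loss $61.4k.
$706.3k: outcomes coincide → loss $0k.
Total loss = $83.9k + $16.7k + $61.4k = $162k.

$162k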